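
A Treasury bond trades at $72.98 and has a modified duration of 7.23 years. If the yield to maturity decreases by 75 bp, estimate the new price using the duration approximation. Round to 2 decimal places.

Duration approximation: ΔP/P ≈ -D_mod · Δy = -7.23 × (-0.0075) = +0.054225.
New price ≈ 72.98 × (1 + 0.054225) = 76.9373405.

$76.94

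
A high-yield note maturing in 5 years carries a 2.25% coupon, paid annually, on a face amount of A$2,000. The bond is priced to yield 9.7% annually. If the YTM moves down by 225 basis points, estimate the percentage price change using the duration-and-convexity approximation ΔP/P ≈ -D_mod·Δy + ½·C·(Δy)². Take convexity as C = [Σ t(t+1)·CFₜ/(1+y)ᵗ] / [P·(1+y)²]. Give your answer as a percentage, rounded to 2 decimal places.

With y = 0.097:
  t   CF        PV=CF/(1+0.097)^t    t·PV        t(t+1)·PV
  1        45.00        41.0210        41.0210          82.0419
  2        45.00        37.3938        74.7875         224.3626
  3        45.00        34.0873       102.2619         409.0476
  4        45.00        31.0732       124.2928         621.4640
  5     2,045.00     1,287.2419     6,436.2096      38,617.2576
  Σ                  1,430.8172     6,778.5728      39,954.1738
P = 1,430.8172; D_Mac = 4.73755 yrs; D_mod = 4.31864 yrs; C = 23.20410.
Duration effect: -4.31864 × (-0.0225) = +0.097170
Convexity effect: 0.5 × 23.20410 × (-0.0225)² = +0.0058735
ΔP/P ≈ +0.097170 + 0.0058735 = +0.103043 = +10.3043%.

+10.30%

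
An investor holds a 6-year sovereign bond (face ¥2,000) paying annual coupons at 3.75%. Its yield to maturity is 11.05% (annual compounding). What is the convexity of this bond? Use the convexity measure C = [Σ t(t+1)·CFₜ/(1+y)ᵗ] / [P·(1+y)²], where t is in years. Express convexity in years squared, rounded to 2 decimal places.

29.28

With y = 0.1105:
  t   CF        PV=CF/(1+0.1105)^t    t·PV        t(t+1)·PV
  1        75.00        67.5371        67.5371         135.0743
  2        75.00        60.8169       121.6338         364.9013
  3        75.00        54.7653       164.2959         657.1838
  4        75.00        49.3159       197.2636         986.3181
  5        75.00        44.4087       222.0437       1,332.2622
  6     2,075.00     1,106.3861     6,638.3168      46,468.2176
  Σ                  1,383.2301     7,411.0910      49,943.9572
P = 1,383.2301.
Convexity = Σ t(t+1)·PV / [P·(1+y)²] = 49,943.9572 / (1,383.2301 × 1.233210) = 29.27867.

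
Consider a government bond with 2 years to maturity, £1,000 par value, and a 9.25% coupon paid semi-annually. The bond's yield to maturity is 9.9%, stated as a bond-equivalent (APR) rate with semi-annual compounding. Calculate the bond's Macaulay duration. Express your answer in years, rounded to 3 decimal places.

1.870 years

Periodic yield y = 0.0495. Discount each cash flow and weight by its period:
  t   CF        PV=CF/(1+0.0495)^t    t·PV
  1        46.25        44.0686        44.0686
  2        46.25        41.9901        83.9802
  3        46.25        40.0096       120.0289
  4     1,046.25       862.3939     3,449.5758
  Σ                    988.4623     3,697.6534
Price P = Σ PV = 988.4623.
Macaulay duration = Σ(t·PV) / P = 3,697.6534 / 988.4623 = 3.74081 half-year periods.
In years: 3.74081 / 2 = 1.87041 years.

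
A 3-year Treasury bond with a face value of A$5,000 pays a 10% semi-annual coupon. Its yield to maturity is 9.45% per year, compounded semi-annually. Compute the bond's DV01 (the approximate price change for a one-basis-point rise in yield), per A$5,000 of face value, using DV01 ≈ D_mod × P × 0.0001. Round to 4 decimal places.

Periodic yield y = 0.04725.
  t   CF        PV=CF/(1+0.04725)^t    t·PV
  1       250.00       238.7205       238.7205
  2       250.00       227.9498       455.8997
  3       250.00       217.6652       652.9955
  4       250.00       207.8445       831.3780
  5       250.00       198.4669       992.3347
  6     5,250.00     3,979.7619    23,878.5714
  Σ                  5,070.4088    27,049.8996
P = 5,070.4088; D_Mac = 5.33486 half-year periods = 2.66743 yrs; D_mod = 2.54708 yrs.
DV01 ≈ 2.54708 × 5,070.4088 × 0.0001 = 1.291473.

A$1.2915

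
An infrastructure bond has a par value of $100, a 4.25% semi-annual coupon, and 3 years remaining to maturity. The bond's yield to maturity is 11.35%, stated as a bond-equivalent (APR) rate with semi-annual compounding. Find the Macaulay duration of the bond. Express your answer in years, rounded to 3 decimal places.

2.829 years

Periodic yield y = 0.05675. Discount each cash flow and weight by its period:
  t   CF        PV=CF/(1+0.05675)^t    t·PV
  1        2.125         2.0109         2.0109
  2        2.125         1.9029         3.8058
  3        2.125         1.8007         5.4021
  4        2.125         1.7040         6.8160
  5        2.125         1.6125         8.0625
  6      102.125        73.3328       439.9971
  Σ                     82.3638       466.0943
Price P = Σ PV = 82.3638.
Macaulay duration = Σ(t·PV) / P = 466.0943 / 82.3638 = 5.65897 half-year periods.
In years: 5.65897 / 2 = 2.82948 years.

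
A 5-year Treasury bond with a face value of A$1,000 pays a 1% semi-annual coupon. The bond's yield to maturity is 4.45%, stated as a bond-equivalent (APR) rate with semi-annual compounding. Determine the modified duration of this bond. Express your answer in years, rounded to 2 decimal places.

4.77 years

Periodic yield y = 0.02225. First find Macaulay duration:
  t   CF        PV=CF/(1+0.02225)^t    t·PV
  1         5.00         4.8912         4.8912
  2         5.00         4.7847         9.5694
  3         5.00         4.6806        14.0417
  4         5.00         4.5787        18.3148
  5         5.00         4.4790        22.3952
  6         5.00         4.3815        26.2893
  7         5.00         4.2862        30.0032
  8         5.00         4.1929        33.5431
  9         5.00         4.1016        36.9146
  10    1,005.00       806.4824     8,064.8235
  Σ                    846.8588     8,260.7860
P = 846.8588; Macaulay duration = 8,260.7860 / 846.8588 = 9.75462 half-year periods = 4.87731 years.
Modified duration = D_Mac / (1 + y) = 4.87731 / 1.02225 = 4.77115 years.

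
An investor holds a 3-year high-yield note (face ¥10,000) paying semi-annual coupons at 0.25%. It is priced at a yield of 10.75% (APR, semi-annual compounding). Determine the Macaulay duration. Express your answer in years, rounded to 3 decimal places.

2.989 years

Periodic yield y = 0.05375. Discount each cash flow and weight by its period:
  t   CF        PV=CF/(1+0.05375)^t    t·PV
  1        12.50        11.8624        11.8624
  2        12.50        11.2573        22.5146
  3        12.50        10.6831        32.0493
  4        12.50        10.1382        40.5527
  5        12.50         9.6210        48.1052
  6    10,012.50     7,313.3609    43,880.1652
  Σ                  7,366.9229    44,035.2494
Price P = Σ PV = 7,366.9229.
Macaulay duration = Σ(t·PV) / P = 44,035.2494 / 7,366.9229 = 5.97743 half-year periods.
In years: 5.97743 / 2 = 2.98871 years.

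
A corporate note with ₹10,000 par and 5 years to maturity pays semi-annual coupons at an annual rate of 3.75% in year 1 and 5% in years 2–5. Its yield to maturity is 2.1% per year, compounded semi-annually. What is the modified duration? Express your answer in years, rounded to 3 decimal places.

Periodic yield y = 0.0105. First find Macaulay duration:
  t   CF        PV=CF/(1+0.0105)^t    t·PV
  1       187.50       185.5517       185.5517
  2       187.50       183.6237       367.2473
  3       250.00       242.2875       726.8626
  4       250.00       239.7699       959.0798
  5       250.00       237.2785     1,186.3926
  6       250.00       234.8130     1,408.8779
  7       250.00       232.3731     1,626.6114
  8       250.00       229.9585     1,839.6680
  9       250.00       227.5690     2,048.1212
  10   10,250.00     9,233.3795    92,333.7952
  Σ                 11,246.6044   102,682.2077
P = 11,246.6044; Macaulay duration = 102,682.2077 / 11,246.6044 = 9.13006 half-year periods = 4.56503 years.
Modified duration = D_Mac / (1 + y) = 4.56503 / 1.0105 = 4.51760 years.

4.518 years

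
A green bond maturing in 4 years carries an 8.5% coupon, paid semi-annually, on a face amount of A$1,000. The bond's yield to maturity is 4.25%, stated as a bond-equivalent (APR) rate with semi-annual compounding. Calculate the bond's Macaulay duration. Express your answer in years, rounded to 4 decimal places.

3.5160 years

Periodic yield y = 0.02125. Discount each cash flow and weight by its period:
  t   CF        PV=CF/(1+0.02125)^t    t·PV
  1        42.50        41.6157        41.6157
  2        42.50        40.7497        81.4995
  3        42.50        39.9018       119.7055
  4        42.50        39.0716       156.2862
  5        42.50        38.2586       191.2928
  6        42.50        37.4625       224.7749
  7        42.50        36.6830       256.7808
  8     1,042.50       881.0884     7,048.7076
  Σ                  1,154.8312     8,120.6628
Price P = Σ PV = 1,154.8312.
Macaulay duration = Σ(t·PV) / P = 8,120.6628 / 1,154.8312 = 7.03190 half-year periods.
In years: 7.03190 / 2 = 3.51595 years.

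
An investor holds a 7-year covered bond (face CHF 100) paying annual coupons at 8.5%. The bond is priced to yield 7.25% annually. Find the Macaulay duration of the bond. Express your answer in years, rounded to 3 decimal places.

5.604 years

Periodic yield y = 0.0725. Discount each cash flow and weight by its year:
  t   CF        PV=CF/(1+0.0725)^t    t·PV
  1         8.50         7.9254         7.9254
  2         8.50         7.3897        14.7793
  3         8.50         6.8901        20.6704
  4         8.50         6.4244        25.6974
  5         8.50         5.9901        29.9504
  6         8.50         5.5852        33.5109
  7       108.50        66.4735       465.3146
  Σ                    106.6783       597.8484
Price P = Σ PV = 106.6783.
Macaulay duration = Σ(t·PV) / P = 597.8484 / 106.6783 = 5.60422 years.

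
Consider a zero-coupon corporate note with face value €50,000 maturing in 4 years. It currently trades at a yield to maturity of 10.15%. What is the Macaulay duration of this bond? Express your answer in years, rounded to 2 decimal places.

A zero-coupon bond has a single cash flow at maturity, so its Macaulay duration equals its maturity: 4 years.

4.00 years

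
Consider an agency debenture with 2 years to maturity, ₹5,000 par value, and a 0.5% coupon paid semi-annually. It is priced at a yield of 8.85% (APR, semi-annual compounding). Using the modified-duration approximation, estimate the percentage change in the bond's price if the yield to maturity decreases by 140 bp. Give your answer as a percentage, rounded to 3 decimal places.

+2.670%

Periodic yield y = 0.04425. Modified duration first:
  t   CF        PV=CF/(1+0.04425)^t    t·PV
  1        12.50        11.9703        11.9703
  2        12.50        11.4631        22.9261
  3        12.50        10.9773        32.9320
  4     5,012.50     4,215.3773    16,861.5091
  Σ                  4,249.7880    16,929.3375
P = 4,249.7880; D_Mac = 3.98357 half-year periods = 1.99179 yrs; D_mod = 1.99179/(1+0.04425) = 1.90738 yrs.
ΔP/P ≈ -D_mod · Δy = -1.90738 × (-0.014) = +0.026703 = +2.6703%.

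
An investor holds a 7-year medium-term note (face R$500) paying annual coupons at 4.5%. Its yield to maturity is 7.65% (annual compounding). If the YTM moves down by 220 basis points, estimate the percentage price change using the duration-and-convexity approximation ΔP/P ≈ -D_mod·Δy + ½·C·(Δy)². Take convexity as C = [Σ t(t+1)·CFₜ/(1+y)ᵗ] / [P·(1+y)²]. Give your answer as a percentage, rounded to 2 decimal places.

+13.36%

With y = 0.0765:
  t   CF        PV=CF/(1+0.0765)^t    t·PV        t(t+1)·PV
  1        22.50        20.9011        20.9011          41.8021
  2        22.50        19.4158        38.8315         116.4946
  3        22.50        18.0360        54.1080         216.4321
  4        22.50        16.7543        67.0172         335.0861
  5        22.50        15.5637        77.8184         466.9105
  6        22.50        14.4577        86.7460         607.2221
  7       522.50       311.8804     2,183.1627      17,465.3013
  Σ                    417.0089     2,528.5849      19,249.2488
P = 417.0089; D_Mac = 6.06362 yrs; D_mod = 5.63272 yrs; C = 39.83276.
Duration effect: -5.63272 × (-0.022) = +0.123920
Convexity effect: 0.5 × 39.83276 × (-0.022)² = +0.0096395
ΔP/P ≈ +0.123920 + 0.0096395 = +0.133559 = +13.3559%.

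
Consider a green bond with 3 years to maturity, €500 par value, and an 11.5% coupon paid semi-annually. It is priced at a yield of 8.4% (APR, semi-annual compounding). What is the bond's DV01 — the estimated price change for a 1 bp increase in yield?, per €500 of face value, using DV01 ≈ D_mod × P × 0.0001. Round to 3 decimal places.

Periodic yield y = 0.042.
  t   CF        PV=CF/(1+0.042)^t    t·PV
  1        28.75        27.5912        27.5912
  2        28.75        26.4791        52.9581
  3        28.75        25.4118        76.2353
  4        28.75        24.3875        97.5499
  5        28.75        23.4045       117.0225
  6       528.75       413.0894     2,478.5365
  Σ                    540.3634     2,849.8934
P = 540.3634; D_Mac = 5.27403 half-year periods = 2.63702 yrs; D_mod = 2.53073 yrs.
DV01 ≈ 2.53073 × 540.3634 × 0.0001 = 0.136751.

€0.137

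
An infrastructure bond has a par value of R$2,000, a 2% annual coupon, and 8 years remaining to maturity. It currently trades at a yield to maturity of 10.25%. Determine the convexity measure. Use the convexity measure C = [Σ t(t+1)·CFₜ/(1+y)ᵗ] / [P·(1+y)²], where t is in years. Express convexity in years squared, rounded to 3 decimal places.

With y = 0.1025:
  t   CF        PV=CF/(1+0.1025)^t    t·PV        t(t+1)·PV
  1        40.00        36.2812        36.2812          72.5624
  2        40.00        32.9081        65.8162         197.4486
  3        40.00        29.8486        89.5458         358.1834
  4        40.00        27.0736       108.2943         541.4715
  5        40.00        24.5565       122.7827         736.6959
  6        40.00        22.2735       133.6410         935.4869
  7        40.00        20.2027       141.4190       1,131.3522
  8     2,040.00       934.5475     7,476.3800      67,287.4204
  Σ                  1,127.6917     8,174.1602      71,260.6212
P = 1,127.6917.
Convexity = Σ t(t+1)·PV / [P·(1+y)²] = 71,260.6212 / (1,127.6917 × 1.215506) = 51.98787.

51.988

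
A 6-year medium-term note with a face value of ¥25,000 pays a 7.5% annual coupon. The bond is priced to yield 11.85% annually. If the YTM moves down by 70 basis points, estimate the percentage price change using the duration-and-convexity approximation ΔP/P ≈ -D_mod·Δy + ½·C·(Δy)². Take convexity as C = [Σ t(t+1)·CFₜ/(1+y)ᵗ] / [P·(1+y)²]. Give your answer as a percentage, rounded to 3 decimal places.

With y = 0.1185:
  t   CF        PV=CF/(1+0.1185)^t    t·PV        t(t+1)·PV
  1     1,875.00     1,676.3523     1,676.3523       3,352.7045
  2     1,875.00     1,498.7503     2,997.5007       8,992.5021
  3     1,875.00     1,339.9645     4,019.8936      16,079.5745
  4     1,875.00     1,198.0014     4,792.0055      23,960.0276
  5     1,875.00     1,071.0786     5,355.3928      32,132.3571
  6    26,875.00    13,725.6381    82,353.8283     576,476.7983
  Σ                 20,509.7851   101,194.9733     660,993.9640
P = 20,509.7851; D_Mac = 4.93399 yrs; D_mod = 4.41125 yrs; C = 25.76110.
Duration effect: -4.41125 × (-0.007) = +0.030879
Convexity effect: 0.5 × 25.76110 × (-0.007)² = +0.0006311
ΔP/P ≈ +0.030879 + 0.0006311 = +0.031510 = +3.1510%.

+3.151%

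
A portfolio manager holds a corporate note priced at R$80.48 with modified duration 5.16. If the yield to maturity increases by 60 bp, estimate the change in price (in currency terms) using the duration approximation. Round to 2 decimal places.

Duration approximation: ΔP/P ≈ -D_mod · Δy = -5.16 × (+0.006) = -0.030960.
ΔP ≈ 80.48 × (-0.030960) = -2.4916608.

-R$2.49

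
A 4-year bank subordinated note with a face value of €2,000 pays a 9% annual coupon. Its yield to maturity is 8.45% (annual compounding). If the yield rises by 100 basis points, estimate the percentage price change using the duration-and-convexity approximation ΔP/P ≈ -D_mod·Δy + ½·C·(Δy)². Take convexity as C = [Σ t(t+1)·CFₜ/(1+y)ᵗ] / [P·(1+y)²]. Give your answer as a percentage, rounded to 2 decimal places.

With y = 0.0845:
  t   CF        PV=CF/(1+0.0845)^t    t·PV        t(t+1)·PV
  1       180.00       165.9751       165.9751         331.9502
  2       180.00       153.0430       306.0859         918.2578
  3       180.00       141.1185       423.3554       1,693.4215
  4     2,180.00     1,575.9349     6,303.7395      31,518.6976
  Σ                  2,036.0714     7,199.1560      34,462.3272
P = 2,036.0714; D_Mac = 3.53581 yrs; D_mod = 3.26031 yrs; C = 14.39105.
Duration effect: -3.26031 × (+0.01) = -0.032603
Convexity effect: 0.5 × 14.39105 × (0.01)² = +0.0007196
ΔP/P ≈ -0.032603 + 0.0007196 = -0.031884 = -3.1884%.

-3.19%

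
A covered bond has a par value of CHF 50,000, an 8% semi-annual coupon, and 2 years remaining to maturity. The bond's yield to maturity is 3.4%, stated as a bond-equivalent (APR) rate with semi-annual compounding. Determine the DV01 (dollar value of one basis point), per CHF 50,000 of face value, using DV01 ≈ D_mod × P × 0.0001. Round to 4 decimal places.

Periodic yield y = 0.017.
  t   CF        PV=CF/(1+0.017)^t    t·PV
  1     2,000.00     1,966.5683     1,966.5683
  2     2,000.00     1,933.6955     3,867.3910
  3     2,000.00     1,901.3722     5,704.1166
  4    52,000.00    48,609.3185   194,437.2738
  Σ                 54,410.9545   205,975.3498
P = 54,410.9545; D_Mac = 3.78555 half-year periods = 1.89277 yrs; D_mod = 1.86114 yrs.
DV01 ≈ 1.86114 × 54,410.9545 × 0.0001 = 10.126615.

CHF 10.1266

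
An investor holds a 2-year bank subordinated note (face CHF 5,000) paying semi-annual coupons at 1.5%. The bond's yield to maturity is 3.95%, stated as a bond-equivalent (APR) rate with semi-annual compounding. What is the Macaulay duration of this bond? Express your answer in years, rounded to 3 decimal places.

1.977 years

Periodic yield y = 0.01975. Discount each cash flow and weight by its period:
  t   CF        PV=CF/(1+0.01975)^t    t·PV
  1        37.50        36.7737        36.7737
  2        37.50        36.0615        72.1230
  3        37.50        35.3631       106.0893
  4     5,037.50     4,658.4367    18,633.7470
  Σ                  4,766.6351    18,848.7330
Price P = Σ PV = 4,766.6351.
Macaulay duration = Σ(t·PV) / P = 18,848.7330 / 4,766.6351 = 3.95431 half-year periods.
In years: 3.95431 / 2 = 1.97715 years.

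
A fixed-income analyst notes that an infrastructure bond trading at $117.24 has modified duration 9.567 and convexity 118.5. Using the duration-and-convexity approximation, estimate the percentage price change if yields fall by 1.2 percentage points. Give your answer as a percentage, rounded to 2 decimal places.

+12.33%

Duration effect: -D_mod·Δy = -9.567 × (-0.012) = +0.114804
Convexity effect: ½·C·(Δy)² = 0.5 × 118.5 × (-0.012)² = +0.0085320
ΔP/P ≈ +0.114804 + 0.0085320 = +0.123336
= +12.3336%.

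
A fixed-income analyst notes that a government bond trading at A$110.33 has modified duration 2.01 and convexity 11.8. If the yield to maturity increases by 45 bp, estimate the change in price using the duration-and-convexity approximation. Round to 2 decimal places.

Duration effect: -D_mod·Δy = -2.01 × (+0.0045) = -0.009045
Convexity effect: ½·C·(Δy)² = 0.5 × 11.8 × (0.0045)² = +0.000119475
ΔP/P ≈ -0.009045 + 0.000119475 = -0.008925525
ΔP ≈ 110.33 × (-0.008925525) = -0.98475317325.

-A$0.98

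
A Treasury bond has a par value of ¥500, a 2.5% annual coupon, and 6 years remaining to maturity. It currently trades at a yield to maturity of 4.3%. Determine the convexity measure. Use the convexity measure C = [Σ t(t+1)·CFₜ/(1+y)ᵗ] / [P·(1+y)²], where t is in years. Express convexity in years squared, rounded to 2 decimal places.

With y = 0.043:
  t   CF        PV=CF/(1+0.043)^t    t·PV        t(t+1)·PV
  1        12.50        11.9847        11.9847          23.9693
  2        12.50        11.4906        22.9811          68.9434
  3        12.50        11.0168        33.0505         132.2021
  4        12.50        10.5626        42.2506         211.2529
  5        12.50        10.1272        50.6359         303.8154
  6       512.50       398.0962     2,388.5771      16,720.0399
  Σ                    453.2781     2,549.4799      17,460.2230
P = 453.2781.
Convexity = Σ t(t+1)·PV / [P·(1+y)²] = 17,460.2230 / (453.2781 × 1.087849) = 35.40923.

35.41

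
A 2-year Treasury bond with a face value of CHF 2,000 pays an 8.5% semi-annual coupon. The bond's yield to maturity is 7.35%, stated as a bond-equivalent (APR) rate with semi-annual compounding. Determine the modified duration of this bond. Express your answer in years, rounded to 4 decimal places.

1.8156 years

Periodic yield y = 0.03675. First find Macaulay duration:
  t   CF        PV=CF/(1+0.03675)^t    t·PV
  1        85.00        81.9870        81.9870
  2        85.00        79.0808       158.1615
  3        85.00        76.2776       228.8327
  4     2,085.00     1,804.7202     7,218.8809
  Σ                  2,042.0655     7,687.8620
P = 2,042.0655; Macaulay duration = 7,687.8620 / 2,042.0655 = 3.76475 half-year periods = 1.88237 years.
Modified duration = D_Mac / (1 + y) = 1.88237 / 1.03675 = 1.81565 years.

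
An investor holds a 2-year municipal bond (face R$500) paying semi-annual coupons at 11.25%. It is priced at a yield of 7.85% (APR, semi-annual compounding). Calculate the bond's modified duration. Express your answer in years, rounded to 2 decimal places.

1.78 years

Periodic yield y = 0.03925. First find Macaulay duration:
  t   CF        PV=CF/(1+0.03925)^t    t·PV
  1       28.125        27.0628        27.0628
  2       28.125        26.0407        52.0814
  3       28.125        25.0572        75.1716
  4      528.125       452.7481     1,810.9922
  Σ                    530.9087     1,965.3080
P = 530.9087; Macaulay duration = 1,965.3080 / 530.9087 = 3.70178 half-year periods = 1.85089 years.
Modified duration = D_Mac / (1 + y) = 1.85089 / 1.03925 = 1.78099 years.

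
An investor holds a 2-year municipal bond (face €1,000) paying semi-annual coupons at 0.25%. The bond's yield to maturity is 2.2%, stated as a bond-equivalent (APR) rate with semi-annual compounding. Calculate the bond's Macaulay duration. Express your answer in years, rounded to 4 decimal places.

1.9962 years

Periodic yield y = 0.011. Discount each cash flow and weight by its period:
  t   CF        PV=CF/(1+0.011)^t    t·PV
  1         1.25         1.2364         1.2364
  2         1.25         1.2229         2.4459
  3         1.25         1.2096         3.6289
  4     1,001.25       958.3804     3,833.5215
  Σ                    962.0494     3,840.8327
Price P = Σ PV = 962.0494.
Macaulay duration = Σ(t·PV) / P = 3,840.8327 / 962.0494 = 3.99234 half-year periods.
In years: 3.99234 / 2 = 1.99617 years.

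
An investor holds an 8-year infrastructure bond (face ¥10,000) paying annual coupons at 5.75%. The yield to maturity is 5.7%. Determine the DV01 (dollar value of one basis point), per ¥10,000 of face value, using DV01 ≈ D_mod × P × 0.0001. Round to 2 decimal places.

¥6.30

Periodic yield y = 0.057.
  t   CF        PV=CF/(1+0.057)^t    t·PV
  1       575.00       543.9924       543.9924
  2       575.00       514.6570     1,029.3140
  3       575.00       486.9035     1,460.7105
  4       575.00       460.6466     1,842.5865
  5       575.00       435.8057     2,179.0285
  6       575.00       412.3044     2,473.8261
  7       575.00       390.0703     2,730.4924
  8    10,575.00     6,787.0411    54,296.3286
  Σ                 10,031.4210    66,556.2790
P = 10,031.4210; D_Mac = 6.63478 yrs; D_mod = 6.27699 yrs.
DV01 ≈ 6.27699 × 10,031.4210 × 0.0001 = 6.296715.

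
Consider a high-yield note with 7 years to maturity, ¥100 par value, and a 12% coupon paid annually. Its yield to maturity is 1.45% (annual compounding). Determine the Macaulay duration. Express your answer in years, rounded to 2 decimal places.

5.57 years

Periodic yield y = 0.0145. Discount each cash flow and weight by its year:
  t   CF        PV=CF/(1+0.0145)^t    t·PV
  1        12.00        11.8285        11.8285
  2        12.00        11.6594        23.3189
  3        12.00        11.4928        34.4783
  4        12.00        11.3285        45.3141
  5        12.00        11.1666        55.8330
  6        12.00        11.0070        66.0420
  7       112.00       101.2637       708.8457
  Σ                    169.7465       945.6604
Price P = Σ PV = 169.7465.
Macaulay duration = Σ(t·PV) / P = 945.6604 / 169.7465 = 5.57102 years.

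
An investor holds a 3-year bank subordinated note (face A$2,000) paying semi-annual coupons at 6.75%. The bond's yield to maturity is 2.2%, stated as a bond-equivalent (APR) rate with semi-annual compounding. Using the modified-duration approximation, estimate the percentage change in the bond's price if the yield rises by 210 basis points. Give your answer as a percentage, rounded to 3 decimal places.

Periodic yield y = 0.011. Modified duration first:
  t   CF        PV=CF/(1+0.011)^t    t·PV
  1        67.50        66.7656        66.7656
  2        67.50        66.0391       132.0783
  3        67.50        65.3206       195.9619
  4        67.50        64.6099       258.4396
  5        67.50        63.9069       319.5347
  6     2,067.50     1,936.1481    11,616.8889
  Σ                  2,262.7903    12,589.6689
P = 2,262.7903; D_Mac = 5.56378 half-year periods = 2.78189 yrs; D_mod = 2.78189/(1+0.011) = 2.75162 yrs.
ΔP/P ≈ -D_mod · Δy = -2.75162 × (+0.021) = -0.057784 = -5.7784%.

-5.778%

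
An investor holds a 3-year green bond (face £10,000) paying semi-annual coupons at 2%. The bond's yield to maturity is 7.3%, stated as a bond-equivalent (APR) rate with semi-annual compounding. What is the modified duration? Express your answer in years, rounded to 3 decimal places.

Periodic yield y = 0.0365. First find Macaulay duration:
  t   CF        PV=CF/(1+0.0365)^t    t·PV
  1       100.00        96.4785        96.4785
  2       100.00        93.0811       186.1621
  3       100.00        89.8033       269.4098
  4       100.00        86.6409       346.5635
  5       100.00        83.5898       417.9492
  6    10,100.00     8,145.2709    48,871.6257
  Σ                  8,594.8645    50,188.1887
P = 8,594.8645; Macaulay duration = 50,188.1887 / 8,594.8645 = 5.83932 half-year periods = 2.91966 years.
Modified duration = D_Mac / (1 + y) = 2.91966 / 1.0365 = 2.81685 years.

2.817 years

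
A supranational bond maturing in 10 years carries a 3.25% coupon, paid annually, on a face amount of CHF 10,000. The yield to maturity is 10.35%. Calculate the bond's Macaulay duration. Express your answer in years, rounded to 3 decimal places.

Periodic yield y = 0.1035. Discount each cash flow and weight by its year:
  t   CF        PV=CF/(1+0.1035)^t    t·PV
  1       325.00       294.5174       294.5174
  2       325.00       266.8939       533.7878
  3       325.00       241.8613       725.5838
  4       325.00       219.1765       876.7060
  5       325.00       198.6194       993.0970
  6       325.00       179.9904     1,079.9424
  7       325.00       163.1087     1,141.7606
  8       325.00       147.8103     1,182.4823
  9       325.00       133.9468     1,205.5211
  10   10,325.00     3,856.2634    38,562.6335
  Σ                  5,702.1880    46,596.0321
Price P = Σ PV = 5,702.1880.
Macaulay duration = Σ(t·PV) / P = 46,596.0321 / 5,702.1880 = 8.17161 years.

8.172 years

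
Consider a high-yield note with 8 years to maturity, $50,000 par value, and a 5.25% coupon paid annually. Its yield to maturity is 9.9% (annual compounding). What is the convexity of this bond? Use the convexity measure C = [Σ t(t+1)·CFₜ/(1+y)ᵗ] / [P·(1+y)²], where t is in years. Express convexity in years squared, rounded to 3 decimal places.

45.104

With y = 0.099:
  t   CF        PV=CF/(1+0.099)^t    t·PV        t(t+1)·PV
  1     2,625.00     2,388.5350     2,388.5350       4,777.0701
  2     2,625.00     2,173.3713     4,346.7426      13,040.2277
  3     2,625.00     1,977.5899     5,932.7696      23,731.0785
  4     2,625.00     1,799.4448     7,197.7794      35,988.8968
  5     2,625.00     1,637.3474     8,186.7372      49,120.4233
  6     2,625.00     1,489.8521     8,939.1125      62,573.7876
  7     2,625.00     1,355.6434     9,489.5037      75,916.0298
  8    52,625.00    24,729.2286   197,833.8289   1,780,504.4600
  Σ                 37,551.0126   244,315.0089   2,045,651.9737
P = 37,551.0126.
Convexity = Σ t(t+1)·PV / [P·(1+y)²] = 2,045,651.9737 / (37,551.0126 × 1.207801) = 45.10396.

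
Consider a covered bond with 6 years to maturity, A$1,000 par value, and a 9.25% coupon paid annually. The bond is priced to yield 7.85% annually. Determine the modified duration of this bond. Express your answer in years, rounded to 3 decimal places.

Periodic yield y = 0.0785. First find Macaulay duration:
  t   CF        PV=CF/(1+0.0785)^t    t·PV
  1        92.50        85.7673        85.7673
  2        92.50        79.5246       159.0492
  3        92.50        73.7363       221.2089
  4        92.50        68.3693       273.4772
  5        92.50        63.3930       316.9648
  6     1,092.50       694.2255     4,165.3529
  Σ                  1,065.0159     5,221.8202
P = 1,065.0159; Macaulay duration = 5,221.8202 / 1,065.0159 = 4.90304 years.
Modified duration = D_Mac / (1 + y) = 4.90304 / 1.0785 = 4.54617 years.

4.546 years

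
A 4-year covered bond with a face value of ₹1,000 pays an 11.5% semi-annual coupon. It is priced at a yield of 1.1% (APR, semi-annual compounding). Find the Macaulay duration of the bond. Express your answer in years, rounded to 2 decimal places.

Periodic yield y = 0.0055. Discount each cash flow and weight by its period:
  t   CF        PV=CF/(1+0.0055)^t    t·PV
  1        57.50        57.1855        57.1855
  2        57.50        56.8727       113.7454
  3        57.50        56.5616       169.6848
  4        57.50        56.2522       225.0088
  5        57.50        55.9445       279.7225
  6        57.50        55.6385       333.8310
  7        57.50        55.3342       387.3391
  8     1,057.50     1,012.1008     8,096.8066
  Σ                  1,405.8899     9,663.3236
Price P = Σ PV = 1,405.8899.
Macaulay duration = Σ(t·PV) / P = 9,663.3236 / 1,405.8899 = 6.87346 half-year periods.
In years: 6.87346 / 2 = 3.43673 years.

3.44 years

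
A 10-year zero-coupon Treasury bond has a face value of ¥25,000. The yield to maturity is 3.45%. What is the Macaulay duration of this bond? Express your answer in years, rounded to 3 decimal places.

10.000 years

A zero-coupon bond has a single cash flow at maturity, so its Macaulay duration equals its maturity: 10 years.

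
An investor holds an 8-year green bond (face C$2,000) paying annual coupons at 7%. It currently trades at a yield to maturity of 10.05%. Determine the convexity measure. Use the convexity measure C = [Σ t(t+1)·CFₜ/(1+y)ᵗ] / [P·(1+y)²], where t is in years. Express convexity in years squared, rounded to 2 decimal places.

With y = 0.1005:
  t   CF        PV=CF/(1+0.1005)^t    t·PV        t(t+1)·PV
  1       140.00       127.2149       127.2149         254.4298
  2       140.00       115.5974       231.1947         693.5842
  3       140.00       105.0408       315.1223       1,260.4892
  4       140.00        95.4482       381.7929       1,908.9645
  5       140.00        86.7317       433.6584       2,601.9507
  6       140.00        78.8112       472.8670       3,310.0690
  7       140.00        71.6140       501.2977       4,010.3819
  8     2,140.00       994.7029     7,957.6235      71,618.6111
  Σ                  1,675.1610    10,420.7715      85,658.4804
P = 1,675.1610.
Convexity = Σ t(t+1)·PV / [P·(1+y)²] = 85,658.4804 / (1,675.1610 × 1.211100) = 42.22151.

42.22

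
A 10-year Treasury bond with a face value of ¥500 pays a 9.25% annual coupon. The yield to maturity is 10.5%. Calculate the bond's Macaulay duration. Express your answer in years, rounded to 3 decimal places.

Periodic yield y = 0.105. Discount each cash flow and weight by its year:
  t   CF        PV=CF/(1+0.105)^t    t·PV
  1        46.25        41.8552        41.8552
  2        46.25        37.8780        75.7560
  3        46.25        34.2787       102.8362
  4        46.25        31.0215       124.0860
  5        46.25        28.0737       140.3687
  6        46.25        25.4061       152.4366
  7        46.25        22.9919       160.9436
  8        46.25        20.8072       166.4576
  9        46.25        18.8300       169.4704
  10      546.25       201.2652     2,012.6519
  Σ                    462.4077     3,146.8622
Price P = Σ PV = 462.4077.
Macaulay duration = Σ(t·PV) / P = 3,146.8622 / 462.4077 = 6.80538 years.

6.805 years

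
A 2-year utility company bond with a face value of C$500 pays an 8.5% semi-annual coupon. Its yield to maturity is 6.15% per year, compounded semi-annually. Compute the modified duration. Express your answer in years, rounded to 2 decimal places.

1.83 years

Periodic yield y = 0.03075. First find Macaulay duration:
  t   CF        PV=CF/(1+0.03075)^t    t·PV
  1        21.25        20.6161        20.6161
  2        21.25        20.0010        40.0020
  3        21.25        19.4043        58.2130
  4       521.25       461.7774     1,847.1097
  Σ                    521.7988     1,965.9408
P = 521.7988; Macaulay duration = 1,965.9408 / 521.7988 = 3.76762 half-year periods = 1.88381 years.
Modified duration = D_Mac / (1 + y) = 1.88381 / 1.03075 = 1.82761 years.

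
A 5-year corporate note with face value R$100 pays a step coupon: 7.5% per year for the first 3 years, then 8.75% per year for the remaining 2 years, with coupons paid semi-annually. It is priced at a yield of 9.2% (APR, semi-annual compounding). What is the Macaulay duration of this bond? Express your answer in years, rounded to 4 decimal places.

Periodic yield y = 0.046. Discount each cash flow and weight by its period:
  t   CF        PV=CF/(1+0.046)^t    t·PV
  1        3.750         3.5851         3.5851
  2        3.750         3.4274         6.8548
  3        3.750         3.2767         9.8301
  4        3.750         3.1326        12.5304
  5        3.750         2.9948        14.9742
  6        3.750         2.8631        17.1788
  7        4.375         3.1934        22.3540
  8        4.375         3.0530        24.4239
  9        4.375         2.9187        26.2685
  10     104.375        66.5702       665.7017
  Σ                     95.0151       803.7014
Price P = Σ PV = 95.0151.
Macaulay duration = Σ(t·PV) / P = 803.7014 / 95.0151 = 8.45867 half-year periods.
In years: 8.45867 / 2 = 4.22934 years.

4.2293 years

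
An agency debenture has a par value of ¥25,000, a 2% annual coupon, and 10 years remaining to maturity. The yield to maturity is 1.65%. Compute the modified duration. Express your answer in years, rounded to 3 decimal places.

Periodic yield y = 0.0165. First find Macaulay duration:
  t   CF        PV=CF/(1+0.0165)^t    t·PV
  1       500.00       491.8839       491.8839
  2       500.00       483.8996       967.7991
  3       500.00       476.0448     1,428.1345
  4       500.00       468.3176     1,873.2704
  5       500.00       460.7158     2,303.5789
  6       500.00       453.2374     2,719.4242
  7       500.00       445.8803     3,121.1624
  8       500.00       438.6427     3,509.1419
  9       500.00       431.5226     3,883.7035
  10   25,500.00    21,650.4212   216,504.2124
  Σ                 25,800.5660   236,802.3112
P = 25,800.5660; Macaulay duration = 236,802.3112 / 25,800.5660 = 9.17818 years.
Modified duration = D_Mac / (1 + y) = 9.17818 / 1.0165 = 9.02920 years.

9.029 years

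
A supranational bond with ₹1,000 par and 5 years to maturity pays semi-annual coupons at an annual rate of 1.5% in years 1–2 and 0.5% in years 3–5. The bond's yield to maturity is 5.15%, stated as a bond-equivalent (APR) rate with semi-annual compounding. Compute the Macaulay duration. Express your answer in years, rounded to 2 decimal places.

4.85 years

Periodic yield y = 0.02575. Discount each cash flow and weight by its period:
  t   CF        PV=CF/(1+0.02575)^t    t·PV
  1         7.50         7.3117         7.3117
  2         7.50         7.1282        14.2563
  3         7.50         6.9492        20.8477
  4         7.50         6.7748        27.0991
  5         2.50         2.2016        11.0078
  6         2.50         2.1463        12.8778
  7         2.50         2.0924        14.6470
  8         2.50         2.0399        16.3192
  9         2.50         1.9887        17.8982
  10    1,002.50       777.4440     7,774.4402
  Σ                    816.0768     7,916.7050
Price P = Σ PV = 816.0768.
Macaulay duration = Σ(t·PV) / P = 7,916.7050 / 816.0768 = 9.70093 half-year periods.
In years: 9.70093 / 2 = 4.85047 years.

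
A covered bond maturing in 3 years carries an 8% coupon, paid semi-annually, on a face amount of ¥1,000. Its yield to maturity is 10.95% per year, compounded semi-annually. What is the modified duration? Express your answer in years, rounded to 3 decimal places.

Periodic yield y = 0.05475. First find Macaulay duration:
  t   CF        PV=CF/(1+0.05475)^t    t·PV
  1        40.00        37.9237        37.9237
  2        40.00        35.9551        71.9103
  3        40.00        34.0888       102.2663
  4        40.00        32.3193       129.2772
  5        40.00        30.6417       153.2083
  6     1,040.00       755.3290     4,531.9737
  Σ                    926.2575     5,026.5595
P = 926.2575; Macaulay duration = 5,026.5595 / 926.2575 = 5.42674 half-year periods = 2.71337 years.
Modified duration = D_Mac / (1 + y) = 2.71337 / 1.05475 = 2.57252 years.

2.573 years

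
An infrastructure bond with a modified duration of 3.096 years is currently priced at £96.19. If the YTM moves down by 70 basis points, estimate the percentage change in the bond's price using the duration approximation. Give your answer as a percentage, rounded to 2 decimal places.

+2.17%

Duration approximation: ΔP/P ≈ -D_mod · Δy = -3.096 × (-0.007) = +0.021672.
As a percentage: +2.1672%.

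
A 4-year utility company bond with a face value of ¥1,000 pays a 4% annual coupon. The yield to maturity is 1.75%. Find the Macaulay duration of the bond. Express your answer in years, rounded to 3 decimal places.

Periodic yield y = 0.0175. Discount each cash flow and weight by its year:
  t   CF        PV=CF/(1+0.0175)^t    t·PV
  1        40.00        39.3120        39.3120
  2        40.00        38.6359        77.2718
  3        40.00        37.9714       113.9142
  4     1,040.00       970.2768     3,881.1074
  Σ                  1,086.1962     4,111.6055
Price P = Σ PV = 1,086.1962.
Macaulay duration = Σ(t·PV) / P = 4,111.6055 / 1,086.1962 = 3.78532 years.

3.785 years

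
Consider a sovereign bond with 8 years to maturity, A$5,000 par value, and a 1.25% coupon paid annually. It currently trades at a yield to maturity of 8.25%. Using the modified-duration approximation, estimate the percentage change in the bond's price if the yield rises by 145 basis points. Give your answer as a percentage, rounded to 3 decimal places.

Periodic yield y = 0.0825. Modified duration first:
  t   CF        PV=CF/(1+0.0825)^t    t·PV
  1        62.50        57.7367        57.7367
  2        62.50        53.3365       106.6729
  3        62.50        49.2716       147.8147
  4        62.50        45.5165       182.0658
  5        62.50        42.0475       210.2377
  6        62.50        38.8430       233.0579
  7        62.50        35.8827       251.1787
  8     5,062.50     2,684.9846    21,479.8766
  Σ                  3,007.6190    22,668.6410
P = 3,007.6190; D_Mac = 7.53707 yrs; D_mod = 7.53707/(1+0.0825) = 6.96265 yrs.
ΔP/P ≈ -D_mod · Δy = -6.96265 × (+0.0145) = -0.100958 = -10.0958%.

-10.096%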